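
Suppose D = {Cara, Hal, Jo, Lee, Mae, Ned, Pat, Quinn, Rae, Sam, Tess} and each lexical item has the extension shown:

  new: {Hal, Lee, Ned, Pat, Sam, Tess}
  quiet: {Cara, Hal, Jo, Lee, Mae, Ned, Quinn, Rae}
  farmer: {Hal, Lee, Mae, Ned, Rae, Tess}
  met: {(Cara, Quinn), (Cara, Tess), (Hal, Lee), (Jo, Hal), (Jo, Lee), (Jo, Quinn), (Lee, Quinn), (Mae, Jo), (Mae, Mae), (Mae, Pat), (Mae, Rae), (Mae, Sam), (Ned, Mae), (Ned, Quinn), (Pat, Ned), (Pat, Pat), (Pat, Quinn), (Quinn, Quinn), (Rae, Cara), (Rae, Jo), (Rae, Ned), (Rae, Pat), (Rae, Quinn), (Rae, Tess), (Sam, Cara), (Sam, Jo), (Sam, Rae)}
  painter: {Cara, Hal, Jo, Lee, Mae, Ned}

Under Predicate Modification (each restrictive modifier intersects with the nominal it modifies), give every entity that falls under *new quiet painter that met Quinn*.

⟦that met Quinn⟧ = {x : ⟨x, Quinn⟩ ∈ ⟦met⟧} = {Cara, Jo, Lee, Ned, Pat, Quinn, Rae}
⟦painter⟧ = {Cara, Hal, Jo, Lee, Mae, Ned}
… ∩ ⟦that met Quinn⟧ = {Cara, Hal, Jo, Lee, Mae, Ned} ∩ {Cara, Jo, Lee, Ned, Pat, Quinn, Rae} = {Cara, Jo, Lee, Ned}
… ∩ ⟦new⟧ = {Cara, Jo, Lee, Ned} ∩ {Hal, Lee, Ned, Pat, Sam, Tess} = {Lee, Ned}
… ∩ ⟦quiet⟧ = {Lee, Ned} ∩ {Cara, Hal, Jo, Lee, Mae, Ned, Quinn, Rae} = {Lee, Ned}
So ⟦new quiet painter that met Quinn⟧ = {Lee, Ned}.

{Lee, Ned}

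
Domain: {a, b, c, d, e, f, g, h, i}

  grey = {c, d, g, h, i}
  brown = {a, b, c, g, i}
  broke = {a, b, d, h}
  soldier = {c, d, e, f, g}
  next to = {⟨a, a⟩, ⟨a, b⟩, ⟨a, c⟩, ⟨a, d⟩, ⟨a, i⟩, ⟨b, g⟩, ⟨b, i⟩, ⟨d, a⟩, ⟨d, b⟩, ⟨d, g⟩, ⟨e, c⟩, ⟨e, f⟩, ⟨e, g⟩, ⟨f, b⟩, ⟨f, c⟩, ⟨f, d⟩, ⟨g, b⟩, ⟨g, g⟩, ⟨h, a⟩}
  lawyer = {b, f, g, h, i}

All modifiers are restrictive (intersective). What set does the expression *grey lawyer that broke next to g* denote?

⟦that broke⟧ = ⟦broke⟧ = {a, b, d, h}
⟦next to g⟧ = {x : ⟨x, g⟩ ∈ ⟦next to⟧} = {b, d, e, g}
⟦lawyer⟧ = {b, f, g, h, i}
… ∩ ⟦that broke⟧ = {b, f, g, h, i} ∩ {a, b, d, h} = {b, h}
… ∩ ⟦next to g⟧ = {b, h} ∩ {b, d, e, g} = {b}
… ∩ ⟦grey⟧ = {b} ∩ {c, d, g, h, i} = ∅
So ⟦grey lawyer that broke next to g⟧ = {}.

{}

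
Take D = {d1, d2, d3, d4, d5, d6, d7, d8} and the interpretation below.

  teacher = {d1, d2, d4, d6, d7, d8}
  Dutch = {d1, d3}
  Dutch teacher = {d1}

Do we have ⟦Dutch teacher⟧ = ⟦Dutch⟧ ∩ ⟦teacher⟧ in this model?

⟦Dutch⟧ ∩ ⟦teacher⟧ = {d1, d3} ∩ {d1, d2, d4, d6, d7, d8} = {d1}
Observed ⟦Dutch teacher⟧ = {d1}.
These coincide, so the modifier is intersective here.

yes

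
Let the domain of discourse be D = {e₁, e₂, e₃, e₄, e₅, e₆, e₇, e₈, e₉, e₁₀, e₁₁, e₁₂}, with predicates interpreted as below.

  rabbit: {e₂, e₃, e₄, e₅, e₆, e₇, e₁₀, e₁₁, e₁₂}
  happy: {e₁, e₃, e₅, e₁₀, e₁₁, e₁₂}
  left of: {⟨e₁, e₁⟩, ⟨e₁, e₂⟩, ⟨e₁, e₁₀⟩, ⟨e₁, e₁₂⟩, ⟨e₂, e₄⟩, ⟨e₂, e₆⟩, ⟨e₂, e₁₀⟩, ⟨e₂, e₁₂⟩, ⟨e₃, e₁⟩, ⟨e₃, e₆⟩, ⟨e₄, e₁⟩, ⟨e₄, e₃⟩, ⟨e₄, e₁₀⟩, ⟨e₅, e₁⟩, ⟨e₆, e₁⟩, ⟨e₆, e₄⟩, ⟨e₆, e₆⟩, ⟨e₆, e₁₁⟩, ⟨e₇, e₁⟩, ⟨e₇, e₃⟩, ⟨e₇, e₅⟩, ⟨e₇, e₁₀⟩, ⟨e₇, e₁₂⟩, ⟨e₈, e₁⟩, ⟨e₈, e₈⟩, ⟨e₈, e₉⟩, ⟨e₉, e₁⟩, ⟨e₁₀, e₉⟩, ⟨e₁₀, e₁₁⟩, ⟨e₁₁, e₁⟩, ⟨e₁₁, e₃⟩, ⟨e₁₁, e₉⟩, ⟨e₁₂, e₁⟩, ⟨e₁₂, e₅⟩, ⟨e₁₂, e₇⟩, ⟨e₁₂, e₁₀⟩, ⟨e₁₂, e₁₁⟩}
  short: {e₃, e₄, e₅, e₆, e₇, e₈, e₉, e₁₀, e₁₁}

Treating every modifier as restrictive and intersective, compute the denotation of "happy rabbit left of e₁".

{e₃, e₅, e₁₁, e₁₂}

⟦left of e₁⟧ = {x : ⟨x, e₁⟩ ∈ ⟦left of⟧} = {e₁, e₃, e₄, e₅, e₆, e₇, e₈, e₉, e₁₁, e₁₂}
⟦rabbit⟧ = {e₂, e₃, e₄, e₅, e₆, e₇, e₁₀, e₁₁, e₁₂}
… ∩ ⟦left of e₁⟧ = {e₂, e₃, e₄, e₅, e₆, e₇, e₁₀, e₁₁, e₁₂} ∩ {e₁, e₃, e₄, e₅, e₆, e₇, e₈, e₉, e₁₁, e₁₂} = {e₃, e₄, e₅, e₆, e₇, e₁₁, e₁₂}
… ∩ ⟦happy⟧ = {e₃, e₄, e₅, e₆, e₇, e₁₁, e₁₂} ∩ {e₁, e₃, e₅, e₁₀, e₁₁, e₁₂} = {e₃, e₅, e₁₁, e₁₂}
So ⟦happy rabbit left of e₁⟧ = {e₃, e₅, e₁₁, e₁₂}.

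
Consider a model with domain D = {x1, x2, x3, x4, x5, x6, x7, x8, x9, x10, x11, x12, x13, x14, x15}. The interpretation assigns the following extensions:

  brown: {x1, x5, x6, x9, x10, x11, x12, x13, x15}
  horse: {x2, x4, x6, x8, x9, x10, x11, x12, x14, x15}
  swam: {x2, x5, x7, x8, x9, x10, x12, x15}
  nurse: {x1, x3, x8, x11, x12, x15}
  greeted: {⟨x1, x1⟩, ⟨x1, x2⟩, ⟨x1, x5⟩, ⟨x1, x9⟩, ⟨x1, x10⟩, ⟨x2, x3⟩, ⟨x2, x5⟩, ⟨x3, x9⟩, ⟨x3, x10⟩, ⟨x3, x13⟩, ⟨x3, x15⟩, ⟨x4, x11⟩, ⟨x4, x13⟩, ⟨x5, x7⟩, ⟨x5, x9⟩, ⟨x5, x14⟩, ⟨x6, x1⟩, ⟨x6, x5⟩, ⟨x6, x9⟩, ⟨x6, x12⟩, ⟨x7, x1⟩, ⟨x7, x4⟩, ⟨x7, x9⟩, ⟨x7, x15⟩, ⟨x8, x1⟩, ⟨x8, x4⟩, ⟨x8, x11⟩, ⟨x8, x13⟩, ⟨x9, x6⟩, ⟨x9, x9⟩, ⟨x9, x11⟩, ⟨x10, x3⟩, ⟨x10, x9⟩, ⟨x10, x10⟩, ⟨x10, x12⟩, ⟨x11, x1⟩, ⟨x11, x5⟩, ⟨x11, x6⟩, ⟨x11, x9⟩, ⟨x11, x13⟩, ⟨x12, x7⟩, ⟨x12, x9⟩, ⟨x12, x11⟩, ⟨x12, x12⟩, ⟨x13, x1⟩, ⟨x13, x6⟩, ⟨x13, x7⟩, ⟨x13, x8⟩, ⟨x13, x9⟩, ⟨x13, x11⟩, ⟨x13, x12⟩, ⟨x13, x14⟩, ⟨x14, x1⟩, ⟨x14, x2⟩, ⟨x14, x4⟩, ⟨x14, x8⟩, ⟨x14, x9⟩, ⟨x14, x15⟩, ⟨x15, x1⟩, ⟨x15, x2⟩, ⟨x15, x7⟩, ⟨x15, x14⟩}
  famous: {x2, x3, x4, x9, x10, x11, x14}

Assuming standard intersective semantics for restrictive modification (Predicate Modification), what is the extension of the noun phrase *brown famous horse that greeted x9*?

⟦that greeted x9⟧ = {x : ⟨x, x9⟩ ∈ ⟦greeted⟧} = {x1, x3, x5, x6, x7, x9, x10, x11, x12, x13, x14}
⟦horse⟧ = {x2, x4, x6, x8, x9, x10, x11, x12, x14, x15}
… ∩ ⟦that greeted x9⟧ = {x2, x4, x6, x8, x9, x10, x11, x12, x14, x15} ∩ {x1, x3, x5, x6, x7, x9, x10, x11, x12, x13, x14} = {x6, x9, x10, x11, x12, x14}
… ∩ ⟦brown⟧ = {x6, x9, x10, x11, x12, x14} ∩ {x1, x5, x6, x9, x10, x11, x12, x13, x15} = {x6, x9, x10, x11, x12}
… ∩ ⟦famous⟧ = {x6, x9, x10, x11, x12} ∩ {x2, x3, x4, x9, x10, x11, x14} = {x9, x10, x11}
So ⟦brown famous horse that greeted x9⟧ = {x9, x10, x11}.

{x9, x10, x11}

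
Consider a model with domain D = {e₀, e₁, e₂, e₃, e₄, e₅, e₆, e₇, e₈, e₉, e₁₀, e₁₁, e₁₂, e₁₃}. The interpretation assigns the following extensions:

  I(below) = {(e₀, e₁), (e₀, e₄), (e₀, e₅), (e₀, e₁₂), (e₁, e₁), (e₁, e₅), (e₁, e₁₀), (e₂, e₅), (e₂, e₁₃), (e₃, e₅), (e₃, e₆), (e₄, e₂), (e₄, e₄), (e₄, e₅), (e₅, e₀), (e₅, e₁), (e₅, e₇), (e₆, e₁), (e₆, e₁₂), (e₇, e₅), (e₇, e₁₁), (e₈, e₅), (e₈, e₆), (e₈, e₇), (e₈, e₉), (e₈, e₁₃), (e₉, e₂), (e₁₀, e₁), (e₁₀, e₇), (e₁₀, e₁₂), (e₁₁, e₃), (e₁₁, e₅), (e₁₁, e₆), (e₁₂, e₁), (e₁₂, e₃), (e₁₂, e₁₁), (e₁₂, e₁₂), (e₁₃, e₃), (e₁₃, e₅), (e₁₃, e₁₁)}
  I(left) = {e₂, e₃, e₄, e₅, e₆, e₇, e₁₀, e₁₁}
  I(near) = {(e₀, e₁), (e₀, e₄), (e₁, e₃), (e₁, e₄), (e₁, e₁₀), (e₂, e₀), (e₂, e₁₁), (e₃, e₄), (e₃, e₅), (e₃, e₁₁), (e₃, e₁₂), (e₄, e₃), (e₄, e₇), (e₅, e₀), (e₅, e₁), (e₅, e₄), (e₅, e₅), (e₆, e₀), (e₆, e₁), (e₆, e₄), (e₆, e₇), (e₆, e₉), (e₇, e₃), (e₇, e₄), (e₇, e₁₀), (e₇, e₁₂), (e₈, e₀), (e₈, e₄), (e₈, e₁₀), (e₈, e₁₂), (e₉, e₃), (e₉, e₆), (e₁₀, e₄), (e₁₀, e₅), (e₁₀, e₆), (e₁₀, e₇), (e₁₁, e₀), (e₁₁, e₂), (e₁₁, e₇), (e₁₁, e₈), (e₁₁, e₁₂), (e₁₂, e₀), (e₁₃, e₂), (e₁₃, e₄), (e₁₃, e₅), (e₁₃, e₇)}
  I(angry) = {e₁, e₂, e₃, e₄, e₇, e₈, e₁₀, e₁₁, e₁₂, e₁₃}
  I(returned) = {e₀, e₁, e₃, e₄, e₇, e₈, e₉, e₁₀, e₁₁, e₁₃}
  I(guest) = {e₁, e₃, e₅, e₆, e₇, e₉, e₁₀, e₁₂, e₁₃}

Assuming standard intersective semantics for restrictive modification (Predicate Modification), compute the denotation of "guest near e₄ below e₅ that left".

{e₃, e₇}

⟦near e₄⟧ = {x : ⟨x, e₄⟩ ∈ ⟦near⟧} = {e₀, e₁, e₃, e₅, e₆, e₇, e₈, e₁₀, e₁₃}
⟦below e₅⟧ = {x : ⟨x, e₅⟩ ∈ ⟦below⟧} = {e₀, e₁, e₂, e₃, e₄, e₇, e₈, e₁₁, e₁₃}
⟦that left⟧ = ⟦left⟧ = {e₂, e₃, e₄, e₅, e₆, e₇, e₁₀, e₁₁}
⟦guest⟧ = {e₁, e₃, e₅, e₆, e₇, e₉, e₁₀, e₁₂, e₁₃}
… ∩ ⟦near e₄⟧ = {e₁, e₃, e₅, e₆, e₇, e₉, e₁₀, e₁₂, e₁₃} ∩ {e₀, e₁, e₃, e₅, e₆, e₇, e₈, e₁₀, e₁₃} = {e₁, e₃, e₅, e₆, e₇, e₁₀, e₁₃}
… ∩ ⟦below e₅⟧ = {e₁, e₃, e₅, e₆, e₇, e₁₀, e₁₃} ∩ {e₀, e₁, e₂, e₃, e₄, e₇, e₈, e₁₁, e₁₃} = {e₁, e₃, e₇, e₁₃}
… ∩ ⟦that left⟧ = {e₁, e₃, e₇, e₁₃} ∩ {e₂, e₃, e₄, e₅, e₆, e₇, e₁₀, e₁₁} = {e₃, e₇}
So ⟦guest near e₄ below e₅ that left⟧ = {e₃, e₇}.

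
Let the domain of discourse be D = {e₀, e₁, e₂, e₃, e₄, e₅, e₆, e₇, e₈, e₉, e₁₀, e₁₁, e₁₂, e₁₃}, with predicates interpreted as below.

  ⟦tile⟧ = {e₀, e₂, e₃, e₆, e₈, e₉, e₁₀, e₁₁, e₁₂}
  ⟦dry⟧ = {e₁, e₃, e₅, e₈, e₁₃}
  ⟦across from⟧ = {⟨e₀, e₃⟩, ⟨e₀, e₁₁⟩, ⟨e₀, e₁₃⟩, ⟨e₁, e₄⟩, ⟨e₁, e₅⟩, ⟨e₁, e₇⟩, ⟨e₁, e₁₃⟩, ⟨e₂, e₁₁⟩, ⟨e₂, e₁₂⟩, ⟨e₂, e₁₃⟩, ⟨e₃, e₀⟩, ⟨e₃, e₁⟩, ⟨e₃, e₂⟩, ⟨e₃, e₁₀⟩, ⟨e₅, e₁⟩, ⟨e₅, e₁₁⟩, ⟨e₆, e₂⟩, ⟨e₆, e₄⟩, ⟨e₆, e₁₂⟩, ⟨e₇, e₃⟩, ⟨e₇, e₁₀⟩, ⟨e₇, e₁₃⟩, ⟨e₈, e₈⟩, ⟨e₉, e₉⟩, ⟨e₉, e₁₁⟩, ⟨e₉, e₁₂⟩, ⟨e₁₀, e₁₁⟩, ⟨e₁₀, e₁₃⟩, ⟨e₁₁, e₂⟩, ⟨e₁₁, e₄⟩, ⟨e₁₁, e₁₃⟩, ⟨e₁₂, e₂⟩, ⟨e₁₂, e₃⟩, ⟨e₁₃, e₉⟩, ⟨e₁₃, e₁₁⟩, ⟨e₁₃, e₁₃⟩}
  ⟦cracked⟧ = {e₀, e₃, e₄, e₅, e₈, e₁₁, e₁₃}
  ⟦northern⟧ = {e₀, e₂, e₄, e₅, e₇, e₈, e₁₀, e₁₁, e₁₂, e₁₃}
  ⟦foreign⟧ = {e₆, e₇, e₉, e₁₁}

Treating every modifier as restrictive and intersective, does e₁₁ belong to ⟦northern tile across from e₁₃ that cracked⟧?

yes

⟦across from e₁₃⟧ = {x : ⟨x, e₁₃⟩ ∈ ⟦across from⟧} = {e₀, e₁, e₂, e₇, e₁₀, e₁₁, e₁₃}
⟦that cracked⟧ = ⟦cracked⟧ = {e₀, e₃, e₄, e₅, e₈, e₁₁, e₁₃}
⟦tile⟧ = {e₀, e₂, e₃, e₆, e₈, e₉, e₁₀, e₁₁, e₁₂}
… ∩ ⟦across from e₁₃⟧ = {e₀, e₂, e₃, e₆, e₈, e₉, e₁₀, e₁₁, e₁₂} ∩ {e₀, e₁, e₂, e₇, e₁₀, e₁₁, e₁₃} = {e₀, e₂, e₁₀, e₁₁}
… ∩ ⟦that cracked⟧ = {e₀, e₂, e₁₀, e₁₁} ∩ {e₀, e₃, e₄, e₅, e₈, e₁₁, e₁₃} = {e₀, e₁₁}
… ∩ ⟦northern⟧ = {e₀, e₁₁} ∩ {e₀, e₂, e₄, e₅, e₇, e₈, e₁₀, e₁₁, e₁₂, e₁₃} = {e₀, e₁₁}
⟦northern tile across from e₁₃ that cracked⟧ = {e₀, e₁₁}; e₁₁ ∈ this set.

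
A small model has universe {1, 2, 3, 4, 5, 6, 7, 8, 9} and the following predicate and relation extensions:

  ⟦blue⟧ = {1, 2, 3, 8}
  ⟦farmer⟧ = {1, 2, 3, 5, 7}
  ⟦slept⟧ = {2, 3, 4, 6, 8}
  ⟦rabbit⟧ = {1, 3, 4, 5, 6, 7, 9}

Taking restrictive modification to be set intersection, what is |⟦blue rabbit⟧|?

2

⟦rabbit⟧ = {1, 3, 4, 5, 6, 7, 9}
… ∩ ⟦blue⟧ = {1, 3, 4, 5, 6, 7, 9} ∩ {1, 2, 3, 8} = {1, 3}
⟦blue rabbit⟧ = {1, 3}, so the cardinality is 2.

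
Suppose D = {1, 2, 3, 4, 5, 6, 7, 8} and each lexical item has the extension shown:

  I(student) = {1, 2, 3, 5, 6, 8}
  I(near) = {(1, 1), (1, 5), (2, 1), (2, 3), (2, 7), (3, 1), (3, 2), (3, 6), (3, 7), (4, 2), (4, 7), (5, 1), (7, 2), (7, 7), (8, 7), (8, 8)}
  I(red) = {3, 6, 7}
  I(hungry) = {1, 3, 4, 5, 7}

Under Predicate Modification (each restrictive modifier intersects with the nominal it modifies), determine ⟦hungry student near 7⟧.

⟦near 7⟧ = {x : ⟨x, 7⟩ ∈ ⟦near⟧} = {2, 3, 4, 7, 8}
⟦student⟧ = {1, 2, 3, 5, 6, 8}
… ∩ ⟦near 7⟧ = {1, 2, 3, 5, 6, 8} ∩ {2, 3, 4, 7, 8} = {2, 3, 8}
… ∩ ⟦hungry⟧ = {2, 3, 8} ∩ {1, 3, 4, 5, 7} = {3}
So ⟦hungry student near 7⟧ = {3}.

{3}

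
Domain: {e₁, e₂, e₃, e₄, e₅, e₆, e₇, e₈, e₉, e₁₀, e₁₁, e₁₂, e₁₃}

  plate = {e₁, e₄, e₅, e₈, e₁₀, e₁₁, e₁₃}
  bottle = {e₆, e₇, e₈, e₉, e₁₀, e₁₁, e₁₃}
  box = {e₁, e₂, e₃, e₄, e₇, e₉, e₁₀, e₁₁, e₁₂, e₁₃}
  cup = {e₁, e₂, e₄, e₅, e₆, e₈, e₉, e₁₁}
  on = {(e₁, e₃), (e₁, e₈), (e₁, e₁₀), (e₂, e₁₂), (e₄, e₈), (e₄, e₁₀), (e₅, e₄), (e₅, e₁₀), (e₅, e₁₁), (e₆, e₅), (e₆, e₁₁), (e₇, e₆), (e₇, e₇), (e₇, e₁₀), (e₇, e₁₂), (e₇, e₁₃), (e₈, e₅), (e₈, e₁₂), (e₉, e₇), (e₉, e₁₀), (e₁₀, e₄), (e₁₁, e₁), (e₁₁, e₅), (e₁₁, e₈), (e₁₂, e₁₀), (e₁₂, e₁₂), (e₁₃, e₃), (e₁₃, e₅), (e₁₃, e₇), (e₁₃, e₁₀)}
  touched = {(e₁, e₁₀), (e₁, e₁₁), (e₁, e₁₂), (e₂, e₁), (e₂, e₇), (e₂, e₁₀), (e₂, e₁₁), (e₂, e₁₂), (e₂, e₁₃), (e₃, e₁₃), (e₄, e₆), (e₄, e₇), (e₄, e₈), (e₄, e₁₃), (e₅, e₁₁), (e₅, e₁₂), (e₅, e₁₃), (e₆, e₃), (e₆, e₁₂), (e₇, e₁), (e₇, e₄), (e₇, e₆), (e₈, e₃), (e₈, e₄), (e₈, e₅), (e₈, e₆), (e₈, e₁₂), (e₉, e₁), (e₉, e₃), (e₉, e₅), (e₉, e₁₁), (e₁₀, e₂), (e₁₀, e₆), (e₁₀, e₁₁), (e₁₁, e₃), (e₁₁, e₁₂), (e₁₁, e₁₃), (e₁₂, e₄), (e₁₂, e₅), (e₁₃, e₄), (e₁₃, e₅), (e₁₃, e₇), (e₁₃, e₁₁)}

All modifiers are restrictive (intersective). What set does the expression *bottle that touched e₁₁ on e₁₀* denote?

⟦that touched e₁₁⟧ = {x : ⟨x, e₁₁⟩ ∈ ⟦touched⟧} = {e₁, e₂, e₅, e₉, e₁₀, e₁₃}
⟦on e₁₀⟧ = {x : ⟨x, e₁₀⟩ ∈ ⟦on⟧} = {e₁, e₄, e₅, e₇, e₉, e₁₂, e₁₃}
⟦bottle⟧ = {e₆, e₇, e₈, e₉, e₁₀, e₁₁, e₁₃}
… ∩ ⟦that touched e₁₁⟧ = {e₆, e₇, e₈, e₉, e₁₀, e₁₁, e₁₃} ∩ {e₁, e₂, e₅, e₉, e₁₀, e₁₃} = {e₉, e₁₀, e₁₃}
… ∩ ⟦on e₁₀⟧ = {e₉, e₁₀, e₁₃} ∩ {e₁, e₄, e₅, e₇, e₉, e₁₂, e₁₃} = {e₉, e₁₃}
So ⟦bottle that touched e₁₁ on e₁₀⟧ = {e₉, e₁₃}.

{e₉, e₁₃}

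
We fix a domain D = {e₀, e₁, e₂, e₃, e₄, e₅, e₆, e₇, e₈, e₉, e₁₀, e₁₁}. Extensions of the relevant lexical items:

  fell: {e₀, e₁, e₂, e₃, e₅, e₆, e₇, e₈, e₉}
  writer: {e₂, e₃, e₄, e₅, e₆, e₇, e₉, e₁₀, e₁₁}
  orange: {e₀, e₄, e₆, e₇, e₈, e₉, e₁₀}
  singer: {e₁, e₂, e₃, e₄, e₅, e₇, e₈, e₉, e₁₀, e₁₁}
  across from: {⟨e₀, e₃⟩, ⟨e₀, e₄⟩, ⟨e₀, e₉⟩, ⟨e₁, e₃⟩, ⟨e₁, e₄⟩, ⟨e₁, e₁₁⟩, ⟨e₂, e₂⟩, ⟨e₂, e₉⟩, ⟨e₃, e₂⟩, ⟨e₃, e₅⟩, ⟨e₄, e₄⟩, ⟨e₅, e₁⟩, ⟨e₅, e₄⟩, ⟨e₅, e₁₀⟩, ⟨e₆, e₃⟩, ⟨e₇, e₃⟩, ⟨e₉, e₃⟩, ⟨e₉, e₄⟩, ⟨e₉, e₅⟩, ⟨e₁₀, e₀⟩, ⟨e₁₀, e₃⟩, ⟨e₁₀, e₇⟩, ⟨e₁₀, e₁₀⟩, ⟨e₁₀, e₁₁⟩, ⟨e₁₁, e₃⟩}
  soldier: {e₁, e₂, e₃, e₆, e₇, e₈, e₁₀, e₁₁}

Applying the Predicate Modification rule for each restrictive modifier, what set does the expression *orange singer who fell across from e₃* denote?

⟦who fell⟧ = ⟦fell⟧ = {e₀, e₁, e₂, e₃, e₅, e₆, e₇, e₈, e₉}
⟦across from e₃⟧ = {x : ⟨x, e₃⟩ ∈ ⟦across from⟧} = {e₀, e₁, e₆, e₇, e₉, e₁₀, e₁₁}
⟦singer⟧ = {e₁, e₂, e₃, e₄, e₅, e₇, e₈, e₉, e₁₀, e₁₁}
… ∩ ⟦who fell⟧ = {e₁, e₂, e₃, e₄, e₅, e₇, e₈, e₉, e₁₀, e₁₁} ∩ {e₀, e₁, e₂, e₃, e₅, e₆, e₇, e₈, e₉} = {e₁, e₂, e₃, e₅, e₇, e₈, e₉}
… ∩ ⟦across from e₃⟧ = {e₁, e₂, e₃, e₅, e₇, e₈, e₉} ∩ {e₀, e₁, e₆, e₇, e₉, e₁₀, e₁₁} = {e₁, e₇, e₉}
… ∩ ⟦orange⟧ = {e₁, e₇, e₉} ∩ {e₀, e₄, e₆, e₇, e₈, e₉, e₁₀} = {e₇, e₉}
So ⟦orange singer who fell across from e₃⟧ = {e₇, e₉}.

{e₇, e₉}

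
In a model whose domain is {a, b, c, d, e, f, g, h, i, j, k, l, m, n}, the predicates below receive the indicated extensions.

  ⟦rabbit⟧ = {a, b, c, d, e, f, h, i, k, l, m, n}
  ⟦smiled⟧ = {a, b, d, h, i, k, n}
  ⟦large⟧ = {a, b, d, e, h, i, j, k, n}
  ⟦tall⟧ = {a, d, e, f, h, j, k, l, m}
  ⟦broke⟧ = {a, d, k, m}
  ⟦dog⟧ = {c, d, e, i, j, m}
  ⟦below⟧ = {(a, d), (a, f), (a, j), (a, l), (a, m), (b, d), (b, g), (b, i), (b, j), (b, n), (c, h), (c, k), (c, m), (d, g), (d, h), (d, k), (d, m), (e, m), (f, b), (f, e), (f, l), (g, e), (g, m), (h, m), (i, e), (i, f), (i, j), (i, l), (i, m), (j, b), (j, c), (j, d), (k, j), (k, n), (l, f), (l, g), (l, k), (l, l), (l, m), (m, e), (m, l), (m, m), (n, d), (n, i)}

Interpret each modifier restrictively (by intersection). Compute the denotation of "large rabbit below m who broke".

{a, d}

⟦below m⟧ = {x : ⟨x, m⟩ ∈ ⟦below⟧} = {a, c, d, e, g, h, i, l, m}
⟦who broke⟧ = ⟦broke⟧ = {a, d, k, m}
⟦rabbit⟧ = {a, b, c, d, e, f, h, i, k, l, m, n}
… ∩ ⟦below m⟧ = {a, b, c, d, e, f, h, i, k, l, m, n} ∩ {a, c, d, e, g, h, i, l, m} = {a, c, d, e, h, i, l, m}
… ∩ ⟦who broke⟧ = {a, c, d, e, h, i, l, m} ∩ {a, d, k, m} = {a, d, m}
… ∩ ⟦large⟧ = {a, d, m} ∩ {a, b, d, e, h, i, j, k, n} = {a, d}
So ⟦large rabbit below m who broke⟧ = {a, d}.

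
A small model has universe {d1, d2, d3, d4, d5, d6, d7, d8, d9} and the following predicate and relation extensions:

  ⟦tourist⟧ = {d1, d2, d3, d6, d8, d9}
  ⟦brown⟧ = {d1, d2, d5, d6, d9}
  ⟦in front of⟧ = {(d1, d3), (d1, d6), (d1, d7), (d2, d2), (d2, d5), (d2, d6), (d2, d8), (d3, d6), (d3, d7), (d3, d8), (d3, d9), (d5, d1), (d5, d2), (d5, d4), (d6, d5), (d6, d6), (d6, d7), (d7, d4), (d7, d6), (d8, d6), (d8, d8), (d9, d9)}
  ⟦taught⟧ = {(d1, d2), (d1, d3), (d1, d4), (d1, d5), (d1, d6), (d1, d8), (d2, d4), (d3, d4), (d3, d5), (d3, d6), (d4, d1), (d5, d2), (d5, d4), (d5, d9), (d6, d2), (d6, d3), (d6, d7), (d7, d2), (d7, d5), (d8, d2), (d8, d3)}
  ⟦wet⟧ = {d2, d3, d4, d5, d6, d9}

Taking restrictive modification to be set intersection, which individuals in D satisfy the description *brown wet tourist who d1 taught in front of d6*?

{d2, d6}

⟦who d1 taught⟧ = {x : ⟨d1, x⟩ ∈ ⟦taught⟧} = {d2, d3, d4, d5, d6, d8}
⟦in front of d6⟧ = {x : ⟨x, d6⟩ ∈ ⟦in front of⟧} = {d1, d2, d3, d6, d7, d8}
⟦tourist⟧ = {d1, d2, d3, d6, d8, d9}
… ∩ ⟦who d1 taught⟧ = {d1, d2, d3, d6, d8, d9} ∩ {d2, d3, d4, d5, d6, d8} = {d2, d3, d6, d8}
… ∩ ⟦in front of d6⟧ = {d2, d3, d6, d8} ∩ {d1, d2, d3, d6, d7, d8} = {d2, d3, d6, d8}
… ∩ ⟦brown⟧ = {d2, d3, d6, d8} ∩ {d1, d2, d5, d6, d9} = {d2, d6}
… ∩ ⟦wet⟧ = {d2, d6} ∩ {d2, d3, d4, d5, d6, d9} = {d2, d6}
So ⟦brown wet tourist who d1 taught in front of d6⟧ = {d2, d6}.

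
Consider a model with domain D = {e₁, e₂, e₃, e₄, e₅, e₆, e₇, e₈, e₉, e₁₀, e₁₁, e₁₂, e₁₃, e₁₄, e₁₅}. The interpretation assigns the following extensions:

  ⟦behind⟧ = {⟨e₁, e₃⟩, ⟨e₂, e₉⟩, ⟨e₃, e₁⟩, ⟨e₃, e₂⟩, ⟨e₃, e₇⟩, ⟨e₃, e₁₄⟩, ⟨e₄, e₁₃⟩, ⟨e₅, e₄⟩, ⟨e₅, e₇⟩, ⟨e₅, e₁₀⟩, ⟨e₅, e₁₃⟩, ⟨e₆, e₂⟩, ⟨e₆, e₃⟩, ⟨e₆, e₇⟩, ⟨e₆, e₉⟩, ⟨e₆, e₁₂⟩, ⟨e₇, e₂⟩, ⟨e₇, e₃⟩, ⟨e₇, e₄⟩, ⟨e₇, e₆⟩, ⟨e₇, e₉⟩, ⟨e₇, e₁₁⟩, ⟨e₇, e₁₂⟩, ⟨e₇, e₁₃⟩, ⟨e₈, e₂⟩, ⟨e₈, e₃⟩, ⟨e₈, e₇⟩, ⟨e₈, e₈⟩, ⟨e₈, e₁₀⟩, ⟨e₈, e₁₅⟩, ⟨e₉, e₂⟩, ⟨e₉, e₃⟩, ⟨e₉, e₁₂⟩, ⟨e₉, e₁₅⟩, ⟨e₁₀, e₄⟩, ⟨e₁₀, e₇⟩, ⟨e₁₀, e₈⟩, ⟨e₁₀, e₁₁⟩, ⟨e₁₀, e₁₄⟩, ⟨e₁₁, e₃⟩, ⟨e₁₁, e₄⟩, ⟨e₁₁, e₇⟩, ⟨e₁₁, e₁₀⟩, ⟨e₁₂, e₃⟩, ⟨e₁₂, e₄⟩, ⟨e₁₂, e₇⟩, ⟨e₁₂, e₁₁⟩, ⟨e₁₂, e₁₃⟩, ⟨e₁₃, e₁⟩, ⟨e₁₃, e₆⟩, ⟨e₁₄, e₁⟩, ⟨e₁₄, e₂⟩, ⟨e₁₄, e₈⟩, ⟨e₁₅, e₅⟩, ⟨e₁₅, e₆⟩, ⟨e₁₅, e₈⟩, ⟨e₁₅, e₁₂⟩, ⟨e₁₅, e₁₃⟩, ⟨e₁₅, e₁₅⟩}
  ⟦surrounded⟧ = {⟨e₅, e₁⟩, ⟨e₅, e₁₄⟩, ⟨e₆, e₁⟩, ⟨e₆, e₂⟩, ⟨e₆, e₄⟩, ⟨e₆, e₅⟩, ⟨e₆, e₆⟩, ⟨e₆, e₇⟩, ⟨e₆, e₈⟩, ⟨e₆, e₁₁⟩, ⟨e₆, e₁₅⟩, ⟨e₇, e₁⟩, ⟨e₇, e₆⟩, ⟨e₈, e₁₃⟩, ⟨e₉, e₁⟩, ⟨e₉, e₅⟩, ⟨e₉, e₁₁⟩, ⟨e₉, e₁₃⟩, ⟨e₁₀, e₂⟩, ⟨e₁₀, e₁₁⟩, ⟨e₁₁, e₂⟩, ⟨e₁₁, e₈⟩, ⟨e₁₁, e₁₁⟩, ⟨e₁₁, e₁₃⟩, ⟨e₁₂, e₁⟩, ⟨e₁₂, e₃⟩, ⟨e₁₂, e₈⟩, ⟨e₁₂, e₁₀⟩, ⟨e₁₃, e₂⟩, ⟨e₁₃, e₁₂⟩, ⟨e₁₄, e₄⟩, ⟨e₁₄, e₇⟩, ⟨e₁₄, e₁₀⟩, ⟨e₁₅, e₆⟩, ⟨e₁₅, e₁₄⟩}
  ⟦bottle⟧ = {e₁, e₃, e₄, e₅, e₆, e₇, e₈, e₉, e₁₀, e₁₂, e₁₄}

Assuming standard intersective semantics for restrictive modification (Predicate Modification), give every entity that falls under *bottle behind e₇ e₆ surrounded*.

⟦behind e₇⟧ = {x : ⟨x, e₇⟩ ∈ ⟦behind⟧} = {e₃, e₅, e₆, e₈, e₁₀, e₁₁, e₁₂}
⟦e₆ surrounded⟧ = {x : ⟨e₆, x⟩ ∈ ⟦surrounded⟧} = {e₁, e₂, e₄, e₅, e₆, e₇, e₈, e₁₁, e₁₅}
⟦bottle⟧ = {e₁, e₃, e₄, e₅, e₆, e₇, e₈, e₉, e₁₀, e₁₂, e₁₄}
… ∩ ⟦behind e₇⟧ = {e₁, e₃, e₄, e₅, e₆, e₇, e₈, e₉, e₁₀, e₁₂, e₁₄} ∩ {e₃, e₅, e₆, e₈, e₁₀, e₁₁, e₁₂} = {e₃, e₅, e₆, e₈, e₁₀, e₁₂}
… ∩ ⟦e₆ surrounded⟧ = {e₃, e₅, e₆, e₈, e₁₀, e₁₂} ∩ {e₁, e₂, e₄, e₅, e₆, e₇, e₈, e₁₁, e₁₅} = {e₅, e₆, e₈}
So ⟦bottle behind e₇ e₆ surrounded⟧ = {e₅, e₆, e₈}.

{e₅, e₆, e₈}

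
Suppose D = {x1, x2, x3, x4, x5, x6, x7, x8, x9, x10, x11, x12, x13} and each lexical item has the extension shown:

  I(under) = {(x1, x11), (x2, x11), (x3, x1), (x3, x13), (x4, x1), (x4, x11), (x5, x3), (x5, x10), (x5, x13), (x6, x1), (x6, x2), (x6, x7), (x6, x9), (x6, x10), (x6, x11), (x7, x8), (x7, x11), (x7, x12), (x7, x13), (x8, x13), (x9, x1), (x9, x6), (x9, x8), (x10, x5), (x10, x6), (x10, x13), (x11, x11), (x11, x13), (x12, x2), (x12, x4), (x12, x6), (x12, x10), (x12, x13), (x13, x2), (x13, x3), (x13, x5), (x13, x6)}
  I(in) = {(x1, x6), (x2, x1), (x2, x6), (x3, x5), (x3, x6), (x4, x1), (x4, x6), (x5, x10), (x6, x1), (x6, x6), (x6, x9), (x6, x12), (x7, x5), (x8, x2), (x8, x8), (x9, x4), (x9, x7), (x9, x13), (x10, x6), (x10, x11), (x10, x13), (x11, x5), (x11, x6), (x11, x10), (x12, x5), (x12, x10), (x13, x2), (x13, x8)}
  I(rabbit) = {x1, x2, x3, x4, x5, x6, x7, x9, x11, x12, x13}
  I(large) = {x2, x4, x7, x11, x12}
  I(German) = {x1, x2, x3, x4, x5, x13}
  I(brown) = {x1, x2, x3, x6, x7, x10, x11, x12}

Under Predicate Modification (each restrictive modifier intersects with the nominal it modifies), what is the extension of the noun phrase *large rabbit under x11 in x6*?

⟦under x11⟧ = {x : ⟨x, x11⟩ ∈ ⟦under⟧} = {x1, x2, x4, x6, x7, x11}
⟦in x6⟧ = {x : ⟨x, x6⟩ ∈ ⟦in⟧} = {x1, x2, x3, x4, x6, x10, x11}
⟦rabbit⟧ = {x1, x2, x3, x4, x5, x6, x7, x9, x11, x12, x13}
… ∩ ⟦under x11⟧ = {x1, x2, x3, x4, x5, x6, x7, x9, x11, x12, x13} ∩ {x1, x2, x4, x6, x7, x11} = {x1, x2, x4, x6, x7, x11}
… ∩ ⟦in x6⟧ = {x1, x2, x4, x6, x7, x11} ∩ {x1, x2, x3, x4, x6, x10, x11} = {x1, x2, x4, x6, x11}
… ∩ ⟦large⟧ = {x1, x2, x4, x6, x11} ∩ {x2, x4, x7, x11, x12} = {x2, x4, x11}
So ⟦large rabbit under x11 in x6⟧ = {x2, x4, x11}.

{x2, x4, x11}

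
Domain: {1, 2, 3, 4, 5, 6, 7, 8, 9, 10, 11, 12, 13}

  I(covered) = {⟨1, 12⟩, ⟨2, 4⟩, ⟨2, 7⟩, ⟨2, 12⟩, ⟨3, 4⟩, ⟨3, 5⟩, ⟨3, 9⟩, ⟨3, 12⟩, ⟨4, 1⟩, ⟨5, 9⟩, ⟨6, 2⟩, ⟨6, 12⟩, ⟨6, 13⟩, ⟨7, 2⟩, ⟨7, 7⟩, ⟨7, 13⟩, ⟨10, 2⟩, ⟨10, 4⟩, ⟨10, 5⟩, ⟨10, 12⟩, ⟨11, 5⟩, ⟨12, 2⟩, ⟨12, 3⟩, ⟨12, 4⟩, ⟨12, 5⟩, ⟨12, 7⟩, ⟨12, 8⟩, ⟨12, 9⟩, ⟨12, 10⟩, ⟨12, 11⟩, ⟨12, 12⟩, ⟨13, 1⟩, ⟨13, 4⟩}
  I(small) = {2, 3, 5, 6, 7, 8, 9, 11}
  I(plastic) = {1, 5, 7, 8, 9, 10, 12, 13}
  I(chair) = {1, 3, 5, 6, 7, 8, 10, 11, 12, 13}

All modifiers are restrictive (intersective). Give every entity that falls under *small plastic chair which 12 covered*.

⟦which 12 covered⟧ = {x : ⟨12, x⟩ ∈ ⟦covered⟧} = {2, 3, 4, 5, 7, 8, 9, 10, 11, 12}
⟦chair⟧ = {1, 3, 5, 6, 7, 8, 10, 11, 12, 13}
… ∩ ⟦which 12 covered⟧ = {1, 3, 5, 6, 7, 8, 10, 11, 12, 13} ∩ {2, 3, 4, 5, 7, 8, 9, 10, 11, 12} = {3, 5, 7, 8, 10, 11, 12}
… ∩ ⟦small⟧ = {3, 5, 7, 8, 10, 11, 12} ∩ {2, 3, 5, 6, 7, 8, 9, 11} = {3, 5, 7, 8, 11}
… ∩ ⟦plastic⟧ = {3, 5, 7, 8, 11} ∩ {1, 5, 7, 8, 9, 10, 12, 13} = {5, 7, 8}
So ⟦small plastic chair which 12 covered⟧ = {5, 7, 8}.

{5, 7, 8}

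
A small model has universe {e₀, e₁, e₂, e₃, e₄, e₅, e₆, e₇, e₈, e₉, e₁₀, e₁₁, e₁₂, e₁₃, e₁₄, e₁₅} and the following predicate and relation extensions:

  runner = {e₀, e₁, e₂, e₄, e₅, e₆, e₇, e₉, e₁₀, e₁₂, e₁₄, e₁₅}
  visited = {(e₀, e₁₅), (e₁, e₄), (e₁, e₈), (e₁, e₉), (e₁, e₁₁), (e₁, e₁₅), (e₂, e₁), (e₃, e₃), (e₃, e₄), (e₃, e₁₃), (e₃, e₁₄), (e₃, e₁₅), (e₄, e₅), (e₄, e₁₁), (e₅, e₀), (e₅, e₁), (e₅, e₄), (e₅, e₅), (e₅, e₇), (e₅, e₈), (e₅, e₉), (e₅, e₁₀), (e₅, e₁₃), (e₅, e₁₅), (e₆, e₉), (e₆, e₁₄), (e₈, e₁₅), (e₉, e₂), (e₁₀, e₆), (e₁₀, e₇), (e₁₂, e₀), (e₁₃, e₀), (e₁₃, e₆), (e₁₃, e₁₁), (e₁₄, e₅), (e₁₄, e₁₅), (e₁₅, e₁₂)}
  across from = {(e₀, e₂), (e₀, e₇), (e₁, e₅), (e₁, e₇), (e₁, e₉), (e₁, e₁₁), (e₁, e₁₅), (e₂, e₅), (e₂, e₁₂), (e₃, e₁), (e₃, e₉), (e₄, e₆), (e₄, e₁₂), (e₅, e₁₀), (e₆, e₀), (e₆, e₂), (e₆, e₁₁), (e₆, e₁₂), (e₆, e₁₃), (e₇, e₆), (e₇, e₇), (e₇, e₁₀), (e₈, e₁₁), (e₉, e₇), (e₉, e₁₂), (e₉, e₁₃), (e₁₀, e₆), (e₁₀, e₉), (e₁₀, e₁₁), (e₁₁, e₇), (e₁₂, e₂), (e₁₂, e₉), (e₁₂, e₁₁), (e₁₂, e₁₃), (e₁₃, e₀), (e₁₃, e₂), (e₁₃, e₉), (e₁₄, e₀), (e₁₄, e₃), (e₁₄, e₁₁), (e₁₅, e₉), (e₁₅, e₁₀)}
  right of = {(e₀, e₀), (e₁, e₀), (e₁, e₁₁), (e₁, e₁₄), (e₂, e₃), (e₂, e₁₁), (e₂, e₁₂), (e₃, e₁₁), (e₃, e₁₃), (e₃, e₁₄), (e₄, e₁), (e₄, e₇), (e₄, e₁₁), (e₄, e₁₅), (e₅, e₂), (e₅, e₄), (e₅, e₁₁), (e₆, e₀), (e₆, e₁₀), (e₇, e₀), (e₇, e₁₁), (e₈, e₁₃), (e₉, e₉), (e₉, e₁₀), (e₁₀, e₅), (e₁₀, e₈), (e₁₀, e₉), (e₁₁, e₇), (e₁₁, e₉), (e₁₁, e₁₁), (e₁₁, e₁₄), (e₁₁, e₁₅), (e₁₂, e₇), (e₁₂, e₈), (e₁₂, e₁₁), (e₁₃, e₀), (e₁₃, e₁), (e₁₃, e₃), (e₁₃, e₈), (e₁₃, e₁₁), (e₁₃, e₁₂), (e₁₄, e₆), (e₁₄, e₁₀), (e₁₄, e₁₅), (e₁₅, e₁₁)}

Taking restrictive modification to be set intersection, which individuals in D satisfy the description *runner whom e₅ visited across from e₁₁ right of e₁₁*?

{e₁}

⟦whom e₅ visited⟧ = {x : ⟨e₅, x⟩ ∈ ⟦visited⟧} = {e₀, e₁, e₄, e₅, e₇, e₈, e₉, e₁₀, e₁₃, e₁₅}
⟦across from e₁₁⟧ = {x : ⟨x, e₁₁⟩ ∈ ⟦across from⟧} = {e₁, e₆, e₈, e₁₀, e₁₂, e₁₄}
⟦right of e₁₁⟧ = {x : ⟨x, e₁₁⟩ ∈ ⟦right of⟧} = {e₁, e₂, e₃, e₄, e₅, e₇, e₁₁, e₁₂, e₁₃, e₁₅}
⟦runner⟧ = {e₀, e₁, e₂, e₄, e₅, e₆, e₇, e₉, e₁₀, e₁₂, e₁₄, e₁₅}
… ∩ ⟦whom e₅ visited⟧ = {e₀, e₁, e₂, e₄, e₅, e₆, e₇, e₉, e₁₀, e₁₂, e₁₄, e₁₅} ∩ {e₀, e₁, e₄, e₅, e₇, e₈, e₉, e₁₀, e₁₃, e₁₅} = {e₀, e₁, e₄, e₅, e₇, e₉, e₁₀, e₁₅}
… ∩ ⟦across from e₁₁⟧ = {e₀, e₁, e₄, e₅, e₇, e₉, e₁₀, e₁₅} ∩ {e₁, e₆, e₈, e₁₀, e₁₂, e₁₄} = {e₁, e₁₀}
… ∩ ⟦right of e₁₁⟧ = {e₁, e₁₀} ∩ {e₁, e₂, e₃, e₄, e₅, e₇, e₁₁, e₁₂, e₁₃, e₁₅} = {e₁}
So ⟦runner whom e₅ visited across from e₁₁ right of e₁₁⟧ = {e₁}.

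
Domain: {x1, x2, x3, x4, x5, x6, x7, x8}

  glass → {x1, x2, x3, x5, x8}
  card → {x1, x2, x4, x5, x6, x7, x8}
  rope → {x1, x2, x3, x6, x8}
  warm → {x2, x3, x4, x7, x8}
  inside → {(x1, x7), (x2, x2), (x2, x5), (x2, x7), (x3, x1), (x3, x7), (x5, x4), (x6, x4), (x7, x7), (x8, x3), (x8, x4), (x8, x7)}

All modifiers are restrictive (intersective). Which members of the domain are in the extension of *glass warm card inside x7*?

⟦inside x7⟧ = {x : ⟨x, x7⟩ ∈ ⟦inside⟧} = {x1, x2, x3, x7, x8}
⟦card⟧ = {x1, x2, x4, x5, x6, x7, x8}
… ∩ ⟦inside x7⟧ = {x1, x2, x4, x5, x6, x7, x8} ∩ {x1, x2, x3, x7, x8} = {x1, x2, x7, x8}
… ∩ ⟦glass⟧ = {x1, x2, x7, x8} ∩ {x1, x2, x3, x5, x8} = {x1, x2, x8}
… ∩ ⟦warm⟧ = {x1, x2, x8} ∩ {x2, x3, x4, x7, x8} = {x2, x8}
So ⟦glass warm card inside x7⟧ = {x2, x8}.

{x2, x8}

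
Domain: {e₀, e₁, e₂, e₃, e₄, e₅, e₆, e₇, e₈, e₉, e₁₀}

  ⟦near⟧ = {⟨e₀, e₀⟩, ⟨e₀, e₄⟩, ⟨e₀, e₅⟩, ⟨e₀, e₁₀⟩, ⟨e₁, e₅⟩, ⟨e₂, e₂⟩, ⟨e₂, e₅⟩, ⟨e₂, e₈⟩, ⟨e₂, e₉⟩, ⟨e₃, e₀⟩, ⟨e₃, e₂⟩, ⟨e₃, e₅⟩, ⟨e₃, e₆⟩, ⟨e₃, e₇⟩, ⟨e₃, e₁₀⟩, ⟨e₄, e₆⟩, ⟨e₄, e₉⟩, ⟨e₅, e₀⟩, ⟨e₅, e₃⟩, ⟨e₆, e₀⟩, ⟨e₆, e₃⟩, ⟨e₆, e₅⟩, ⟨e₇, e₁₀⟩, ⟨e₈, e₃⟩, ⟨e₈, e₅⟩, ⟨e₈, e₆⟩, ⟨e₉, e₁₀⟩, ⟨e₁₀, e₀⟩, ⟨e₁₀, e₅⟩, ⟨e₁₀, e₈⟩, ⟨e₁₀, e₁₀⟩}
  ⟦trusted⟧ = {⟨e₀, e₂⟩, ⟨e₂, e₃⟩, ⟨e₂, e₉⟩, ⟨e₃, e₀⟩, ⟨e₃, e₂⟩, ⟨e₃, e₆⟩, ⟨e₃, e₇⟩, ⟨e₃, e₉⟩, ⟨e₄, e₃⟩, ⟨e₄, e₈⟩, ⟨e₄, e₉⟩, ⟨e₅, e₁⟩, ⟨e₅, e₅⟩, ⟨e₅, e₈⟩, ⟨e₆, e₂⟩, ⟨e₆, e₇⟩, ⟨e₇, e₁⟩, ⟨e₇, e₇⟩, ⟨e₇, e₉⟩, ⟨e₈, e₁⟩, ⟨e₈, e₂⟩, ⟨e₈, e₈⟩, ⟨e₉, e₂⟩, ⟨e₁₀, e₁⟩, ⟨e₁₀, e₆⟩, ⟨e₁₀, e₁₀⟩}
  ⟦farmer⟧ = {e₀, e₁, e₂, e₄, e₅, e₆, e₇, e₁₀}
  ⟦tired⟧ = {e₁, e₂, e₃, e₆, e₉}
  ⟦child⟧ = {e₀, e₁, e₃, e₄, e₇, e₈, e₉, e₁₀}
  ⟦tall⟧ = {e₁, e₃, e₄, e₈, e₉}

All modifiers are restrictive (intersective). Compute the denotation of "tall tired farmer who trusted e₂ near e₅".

⟦who trusted e₂⟧ = {x : ⟨x, e₂⟩ ∈ ⟦trusted⟧} = {e₀, e₃, e₆, e₈, e₉}
⟦near e₅⟧ = {x : ⟨x, e₅⟩ ∈ ⟦near⟧} = {e₀, e₁, e₂, e₃, e₆, e₈, e₁₀}
⟦farmer⟧ = {e₀, e₁, e₂, e₄, e₅, e₆, e₇, e₁₀}
… ∩ ⟦who trusted e₂⟧ = {e₀, e₁, e₂, e₄, e₅, e₆, e₇, e₁₀} ∩ {e₀, e₃, e₆, e₈, e₉} = {e₀, e₆}
… ∩ ⟦near e₅⟧ = {e₀, e₆} ∩ {e₀, e₁, e₂, e₃, e₆, e₈, e₁₀} = {e₀, e₆}
… ∩ ⟦tall⟧ = {e₀, e₆} ∩ {e₁, e₃, e₄, e₈, e₉} = ∅
… ∩ ⟦tired⟧ = ∅ ∩ {e₁, e₂, e₃, e₆, e₉} = ∅
So ⟦tall tired farmer who trusted e₂ near e₅⟧ = { }.

{ }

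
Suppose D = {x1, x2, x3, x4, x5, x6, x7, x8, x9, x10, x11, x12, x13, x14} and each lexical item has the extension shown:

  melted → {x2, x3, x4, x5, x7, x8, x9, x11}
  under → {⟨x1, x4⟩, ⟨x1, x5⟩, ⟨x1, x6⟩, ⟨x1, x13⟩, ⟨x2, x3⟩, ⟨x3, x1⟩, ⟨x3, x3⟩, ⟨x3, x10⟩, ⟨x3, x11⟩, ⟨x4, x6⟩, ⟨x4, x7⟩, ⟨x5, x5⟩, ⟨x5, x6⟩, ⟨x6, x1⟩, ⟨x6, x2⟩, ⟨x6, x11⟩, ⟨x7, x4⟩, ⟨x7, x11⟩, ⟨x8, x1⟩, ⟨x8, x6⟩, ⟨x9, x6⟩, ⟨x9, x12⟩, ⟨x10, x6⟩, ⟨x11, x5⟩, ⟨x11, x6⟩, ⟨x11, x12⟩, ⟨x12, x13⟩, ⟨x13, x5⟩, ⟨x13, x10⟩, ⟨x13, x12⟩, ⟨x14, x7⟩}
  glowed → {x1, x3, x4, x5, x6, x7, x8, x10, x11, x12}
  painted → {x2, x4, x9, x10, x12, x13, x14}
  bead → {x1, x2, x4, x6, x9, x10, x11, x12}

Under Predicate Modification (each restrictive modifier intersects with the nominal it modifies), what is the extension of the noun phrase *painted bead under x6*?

{x4, x9, x10}

⟦under x6⟧ = {x : ⟨x, x6⟩ ∈ ⟦under⟧} = {x1, x4, x5, x8, x9, x10, x11}
⟦bead⟧ = {x1, x2, x4, x6, x9, x10, x11, x12}
… ∩ ⟦under x6⟧ = {x1, x2, x4, x6, x9, x10, x11, x12} ∩ {x1, x4, x5, x8, x9, x10, x11} = {x1, x4, x9, x10, x11}
… ∩ ⟦painted⟧ = {x1, x4, x9, x10, x11} ∩ {x2, x4, x9, x10, x12, x13, x14} = {x4, x9, x10}
So ⟦painted bead under x6⟧ = {x4, x9, x10}.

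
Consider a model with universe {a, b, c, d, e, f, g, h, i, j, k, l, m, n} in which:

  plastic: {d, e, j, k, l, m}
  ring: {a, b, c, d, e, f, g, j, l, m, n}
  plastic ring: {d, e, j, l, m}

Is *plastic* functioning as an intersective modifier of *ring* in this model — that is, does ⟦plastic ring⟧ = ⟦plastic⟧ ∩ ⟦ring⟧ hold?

yes

⟦plastic⟧ ∩ ⟦ring⟧ = {d, e, j, k, l, m} ∩ {a, b, c, d, e, f, g, j, l, m, n} = {d, e, j, l, m}
Observed ⟦plastic ring⟧ = {d, e, j, l, m}.
These coincide, so the modifier is intersective here.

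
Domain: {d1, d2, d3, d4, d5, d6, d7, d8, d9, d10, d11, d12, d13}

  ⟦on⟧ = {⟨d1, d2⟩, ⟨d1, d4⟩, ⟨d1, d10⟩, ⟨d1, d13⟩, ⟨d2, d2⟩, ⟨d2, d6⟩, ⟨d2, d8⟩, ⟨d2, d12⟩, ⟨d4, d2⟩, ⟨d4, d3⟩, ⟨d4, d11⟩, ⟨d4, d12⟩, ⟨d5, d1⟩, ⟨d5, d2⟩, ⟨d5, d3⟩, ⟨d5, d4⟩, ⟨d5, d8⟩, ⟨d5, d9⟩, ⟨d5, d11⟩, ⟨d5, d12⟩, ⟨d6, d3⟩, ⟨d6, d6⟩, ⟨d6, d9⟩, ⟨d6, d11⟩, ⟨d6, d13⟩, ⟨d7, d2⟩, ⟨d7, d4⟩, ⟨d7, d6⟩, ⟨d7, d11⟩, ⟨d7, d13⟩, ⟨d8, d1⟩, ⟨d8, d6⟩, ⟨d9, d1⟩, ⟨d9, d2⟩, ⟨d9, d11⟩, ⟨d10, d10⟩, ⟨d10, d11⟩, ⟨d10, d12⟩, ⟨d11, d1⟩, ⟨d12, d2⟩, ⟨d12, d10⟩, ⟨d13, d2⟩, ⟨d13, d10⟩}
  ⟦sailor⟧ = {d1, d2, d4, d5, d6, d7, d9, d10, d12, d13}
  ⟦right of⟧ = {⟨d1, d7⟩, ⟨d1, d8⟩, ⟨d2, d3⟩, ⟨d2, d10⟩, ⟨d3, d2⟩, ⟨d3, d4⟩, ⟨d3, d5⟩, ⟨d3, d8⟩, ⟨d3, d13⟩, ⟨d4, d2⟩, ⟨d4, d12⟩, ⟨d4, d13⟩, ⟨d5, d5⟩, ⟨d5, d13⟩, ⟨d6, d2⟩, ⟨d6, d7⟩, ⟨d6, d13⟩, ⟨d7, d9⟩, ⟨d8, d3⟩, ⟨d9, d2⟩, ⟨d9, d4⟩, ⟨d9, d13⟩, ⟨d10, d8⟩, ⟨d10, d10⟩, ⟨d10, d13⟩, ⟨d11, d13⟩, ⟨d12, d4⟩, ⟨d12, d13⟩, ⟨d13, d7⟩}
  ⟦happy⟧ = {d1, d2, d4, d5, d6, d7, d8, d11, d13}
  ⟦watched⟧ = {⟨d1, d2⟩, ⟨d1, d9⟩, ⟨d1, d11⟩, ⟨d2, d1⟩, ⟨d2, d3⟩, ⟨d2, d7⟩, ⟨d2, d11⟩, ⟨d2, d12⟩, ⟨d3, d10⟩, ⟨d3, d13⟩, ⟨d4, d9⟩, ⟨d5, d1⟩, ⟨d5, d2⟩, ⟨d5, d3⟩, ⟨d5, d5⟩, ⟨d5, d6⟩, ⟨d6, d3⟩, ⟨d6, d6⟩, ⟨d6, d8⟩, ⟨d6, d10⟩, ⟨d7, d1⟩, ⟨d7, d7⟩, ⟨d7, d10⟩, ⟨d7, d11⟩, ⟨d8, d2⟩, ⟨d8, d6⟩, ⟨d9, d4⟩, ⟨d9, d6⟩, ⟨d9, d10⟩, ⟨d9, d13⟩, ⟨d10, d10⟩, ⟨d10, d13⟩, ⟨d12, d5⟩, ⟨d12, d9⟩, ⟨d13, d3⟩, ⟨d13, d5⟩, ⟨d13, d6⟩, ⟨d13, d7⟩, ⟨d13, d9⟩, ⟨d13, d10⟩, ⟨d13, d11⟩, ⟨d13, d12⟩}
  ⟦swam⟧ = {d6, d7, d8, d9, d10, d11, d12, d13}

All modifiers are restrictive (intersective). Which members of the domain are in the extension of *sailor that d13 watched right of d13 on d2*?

⟦that d13 watched⟧ = {x : ⟨d13, x⟩ ∈ ⟦watched⟧} = {d3, d5, d6, d7, d9, d10, d11, d12}
⟦right of d13⟧ = {x : ⟨x, d13⟩ ∈ ⟦right of⟧} = {d3, d4, d5, d6, d9, d10, d11, d12}
⟦on d2⟧ = {x : ⟨x, d2⟩ ∈ ⟦on⟧} = {d1, d2, d4, d5, d7, d9, d12, d13}
⟦sailor⟧ = {d1, d2, d4, d5, d6, d7, d9, d10, d12, d13}
… ∩ ⟦that d13 watched⟧ = {d1, d2, d4, d5, d6, d7, d9, d10, d12, d13} ∩ {d3, d5, d6, d7, d9, d10, d11, d12} = {d5, d6, d7, d9, d10, d12}
… ∩ ⟦right of d13⟧ = {d5, d6, d7, d9, d10, d12} ∩ {d3, d4, d5, d6, d9, d10, d11, d12} = {d5, d6, d9, d10, d12}
… ∩ ⟦on d2⟧ = {d5, d6, d9, d10, d12} ∩ {d1, d2, d4, d5, d7, d9, d12, d13} = {d5, d9, d12}
So ⟦sailor that d13 watched right of d13 on d2⟧ = {d5, d9, d12}.

{d5, d9, d12}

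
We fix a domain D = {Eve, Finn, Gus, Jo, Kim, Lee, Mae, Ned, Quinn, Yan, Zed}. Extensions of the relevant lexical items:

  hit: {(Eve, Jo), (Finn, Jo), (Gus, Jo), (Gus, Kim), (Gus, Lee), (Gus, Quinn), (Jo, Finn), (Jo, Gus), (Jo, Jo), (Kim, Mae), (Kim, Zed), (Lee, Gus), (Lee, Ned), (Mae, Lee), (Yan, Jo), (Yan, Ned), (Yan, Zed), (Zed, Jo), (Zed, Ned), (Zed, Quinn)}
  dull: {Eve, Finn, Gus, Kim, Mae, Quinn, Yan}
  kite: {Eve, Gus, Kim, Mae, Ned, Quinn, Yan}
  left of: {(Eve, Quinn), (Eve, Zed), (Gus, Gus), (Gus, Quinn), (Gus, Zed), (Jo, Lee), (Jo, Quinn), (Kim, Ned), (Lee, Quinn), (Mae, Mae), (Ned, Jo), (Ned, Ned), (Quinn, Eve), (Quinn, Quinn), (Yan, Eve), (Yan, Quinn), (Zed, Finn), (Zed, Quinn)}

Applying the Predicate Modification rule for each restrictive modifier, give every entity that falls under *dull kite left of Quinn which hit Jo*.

⟦left of Quinn⟧ = {x : ⟨x, Quinn⟩ ∈ ⟦left of⟧} = {Eve, Gus, Jo, Lee, Quinn, Yan, Zed}
⟦which hit Jo⟧ = {x : ⟨x, Jo⟩ ∈ ⟦hit⟧} = {Eve, Finn, Gus, Jo, Yan, Zed}
⟦kite⟧ = {Eve, Gus, Kim, Mae, Ned, Quinn, Yan}
… ∩ ⟦left of Quinn⟧ = {Eve, Gus, Kim, Mae, Ned, Quinn, Yan} ∩ {Eve, Gus, Jo, Lee, Quinn, Yan, Zed} = {Eve, Gus, Quinn, Yan}
… ∩ ⟦which hit Jo⟧ = {Eve, Gus, Quinn, Yan} ∩ {Eve, Finn, Gus, Jo, Yan, Zed} = {Eve, Gus, Yan}
… ∩ ⟦dull⟧ = {Eve, Gus, Yan} ∩ {Eve, Finn, Gus, Kim, Mae, Quinn, Yan} = {Eve, Gus, Yan}
So ⟦dull kite left of Quinn which hit Jo⟧ = {Eve, Gus, Yan}.

{Eve, Gus, Yan}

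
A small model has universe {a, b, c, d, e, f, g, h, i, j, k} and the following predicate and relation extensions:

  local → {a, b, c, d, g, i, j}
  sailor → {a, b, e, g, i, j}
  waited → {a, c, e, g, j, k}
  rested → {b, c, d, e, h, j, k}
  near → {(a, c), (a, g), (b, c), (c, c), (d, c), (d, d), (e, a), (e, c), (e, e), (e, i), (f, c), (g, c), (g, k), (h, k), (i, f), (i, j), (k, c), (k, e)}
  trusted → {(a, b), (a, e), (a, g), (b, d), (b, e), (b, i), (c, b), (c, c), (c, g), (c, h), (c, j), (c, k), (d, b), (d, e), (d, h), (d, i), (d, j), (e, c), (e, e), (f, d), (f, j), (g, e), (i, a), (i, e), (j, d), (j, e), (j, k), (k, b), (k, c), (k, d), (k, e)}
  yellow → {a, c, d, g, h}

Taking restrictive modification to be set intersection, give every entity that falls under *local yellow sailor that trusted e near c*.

{a, g}

⟦that trusted e⟧ = {x : ⟨x, e⟩ ∈ ⟦trusted⟧} = {a, b, d, e, g, i, j, k}
⟦near c⟧ = {x : ⟨x, c⟩ ∈ ⟦near⟧} = {a, b, c, d, e, f, g, k}
⟦sailor⟧ = {a, b, e, g, i, j}
… ∩ ⟦that trusted e⟧ = {a, b, e, g, i, j} ∩ {a, b, d, e, g, i, j, k} = {a, b, e, g, i, j}
… ∩ ⟦near c⟧ = {a, b, e, g, i, j} ∩ {a, b, c, d, e, f, g, k} = {a, b, e, g}
… ∩ ⟦local⟧ = {a, b, e, g} ∩ {a, b, c, d, g, i, j} = {a, b, g}
… ∩ ⟦yellow⟧ = {a, b, g} ∩ {a, c, d, g, h} = {a, g}
So ⟦local yellow sailor that trusted e near c⟧ = {a, g}.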